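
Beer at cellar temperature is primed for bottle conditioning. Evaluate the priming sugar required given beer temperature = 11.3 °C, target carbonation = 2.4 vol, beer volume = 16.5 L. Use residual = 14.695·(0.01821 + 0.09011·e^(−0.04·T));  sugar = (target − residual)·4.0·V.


residual = 14.695·(0.01821 + 0.09011·e^(−0.04·11.3)) = 1.1102
sugar = (2.4 − 1.1102)·4.0·16.5

85.1245 g


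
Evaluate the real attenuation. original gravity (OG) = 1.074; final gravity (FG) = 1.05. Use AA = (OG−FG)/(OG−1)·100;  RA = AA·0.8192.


AA = (1.074 − 1.05)/(1.074 − 1)·100 = 32.4324
RA = 32.4324·0.8192

26.5686 %


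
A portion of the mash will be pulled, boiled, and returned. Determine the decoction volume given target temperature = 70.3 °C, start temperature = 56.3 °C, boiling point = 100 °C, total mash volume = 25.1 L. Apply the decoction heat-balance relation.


V_dec = V_total·(T_target − T_start)/(T_boil − T_start)
V_dec = 25.1·(70.3 − 56.3)/(100 − 56.3)

8.0412 L


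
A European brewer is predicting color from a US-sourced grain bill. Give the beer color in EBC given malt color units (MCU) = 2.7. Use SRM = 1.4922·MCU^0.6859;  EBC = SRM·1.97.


SRM = 1.4922·2.7^0.6859 = 2.9492
EBC = 2.9492·1.97

5.8099 EBC


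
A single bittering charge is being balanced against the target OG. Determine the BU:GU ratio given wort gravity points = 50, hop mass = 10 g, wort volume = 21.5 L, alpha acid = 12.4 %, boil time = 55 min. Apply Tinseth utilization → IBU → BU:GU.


U = 1.65·0.000125^(GP/1000)·(1−e^(−0.04t))/4.15;  IBU = (α/100)·m·U·1000/V;  BU:GU = IBU/GP
U = 1.65·0.000125^(50/1000)·(1−e^(−0.04·55))/4.15 = 0.2256
IBU = (12.4/100)·10·0.2256·1000/21.5 = 13.0096
BU:GU = 13.0096/50

0.2602


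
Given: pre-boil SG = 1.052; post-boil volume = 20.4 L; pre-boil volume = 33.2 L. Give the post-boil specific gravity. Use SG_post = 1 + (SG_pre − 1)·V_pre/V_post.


pts_pre = (1.052 − 1)·1000 = 52.0000
pts_post = 52.0000·33.2/20.4 = 84.6275
SG_post = 1 + 84.6275/1000

1.0846


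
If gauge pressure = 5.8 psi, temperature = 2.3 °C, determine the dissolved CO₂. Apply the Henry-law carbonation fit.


vols = (P + 14.695)·(0.01821 + 0.09011·e^(−0.04·T))
vols = (5.8 + 14.695)·(0.01821 + 0.09011·e^(−0.04·2.3))

2.0577 volumes


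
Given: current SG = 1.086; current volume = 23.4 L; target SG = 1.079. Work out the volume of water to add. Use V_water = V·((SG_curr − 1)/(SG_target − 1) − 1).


V_water = 23.4·((1.086 − 1)/(1.079 − 1) − 1)

2.0734 L


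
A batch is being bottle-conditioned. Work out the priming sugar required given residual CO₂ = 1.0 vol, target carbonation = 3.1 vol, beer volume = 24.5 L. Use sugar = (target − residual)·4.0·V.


sugar = (3.1 − 1.0)·4.0·24.5

205.8000 g


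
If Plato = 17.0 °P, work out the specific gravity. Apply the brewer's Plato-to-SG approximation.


SG = 259/(259 − P)
SG = 259/(259 − 17.0)

1.0702


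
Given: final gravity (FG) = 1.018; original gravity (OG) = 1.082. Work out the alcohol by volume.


ABV = (OG − FG) · 131.25
ABV = (1.082 − 1.018) · 131.25

8.4000 % ABV


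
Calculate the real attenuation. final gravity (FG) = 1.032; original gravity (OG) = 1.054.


AA = (OG−FG)/(OG−1)·100;  RA = AA·0.8192
AA = (1.054 − 1.032)/(1.054 − 1)·100 = 40.7407
RA = 40.7407·0.8192

33.3748 %


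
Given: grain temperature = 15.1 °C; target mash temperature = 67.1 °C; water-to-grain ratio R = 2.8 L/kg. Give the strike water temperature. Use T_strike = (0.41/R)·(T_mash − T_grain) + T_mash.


T_strike = (0.41/2.8)·(67.1 − 15.1) + 67.1

74.7143 °C


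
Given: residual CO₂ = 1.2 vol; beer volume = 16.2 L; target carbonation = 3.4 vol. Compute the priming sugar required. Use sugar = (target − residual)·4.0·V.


sugar = (3.4 − 1.2)·4.0·16.2

142.5600 g


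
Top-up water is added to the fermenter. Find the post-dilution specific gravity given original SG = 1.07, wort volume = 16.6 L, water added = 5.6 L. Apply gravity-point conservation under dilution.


SG_new = 1 + (SG_old − 1)·V_old/(V_old + V_water)
pts = (1.07 − 1)·1000·16.6/(16.6 + 5.6) = 52.3423
SG_new = 1 + 52.3423/1000

1.0523


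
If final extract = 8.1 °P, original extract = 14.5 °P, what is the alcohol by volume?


SG = 259/(259 − P);  ABV = (OG − FG)·131.25
OG = 259/(259 − 14.5) = 1.0593
FG = 259/(259 − 8.1) = 1.0323
ABV = (1.0593 − 1.0323)·131.25

3.5465 % ABV


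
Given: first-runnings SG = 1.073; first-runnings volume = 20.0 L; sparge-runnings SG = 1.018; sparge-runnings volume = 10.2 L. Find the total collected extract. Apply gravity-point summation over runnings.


total = Σ (SG_i − 1)·1000·V_i
first = (1.073 − 1)·1000·20.0 = 1460.0000
sparge = (1.018 − 1)·1000·10.2 = 183.6000
total = 1460.0000 + 183.6000

1643.6000 gravity·L


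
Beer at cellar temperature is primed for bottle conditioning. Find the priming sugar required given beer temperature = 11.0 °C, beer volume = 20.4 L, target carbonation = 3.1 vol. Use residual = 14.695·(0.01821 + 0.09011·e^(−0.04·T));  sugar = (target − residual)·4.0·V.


residual = 14.695·(0.01821 + 0.09011·e^(−0.04·11.0)) = 1.1204
sugar = (3.1 − 1.1204)·4.0·20.4

161.5348 g


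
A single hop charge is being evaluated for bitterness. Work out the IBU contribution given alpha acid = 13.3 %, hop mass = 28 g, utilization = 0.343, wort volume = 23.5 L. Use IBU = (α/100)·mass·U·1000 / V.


IBU = (13.3/100)·28·0.343·1000 / 23.5

54.3546 IBU


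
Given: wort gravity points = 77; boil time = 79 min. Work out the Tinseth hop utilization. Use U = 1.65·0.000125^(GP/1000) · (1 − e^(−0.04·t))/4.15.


bigness = 1.65·0.000125^(77/1000) = 0.8259
boil_factor = (1 − e^(−0.04·79))/4.15 = 0.2307
U = 0.8259 · 0.2307

0.1906


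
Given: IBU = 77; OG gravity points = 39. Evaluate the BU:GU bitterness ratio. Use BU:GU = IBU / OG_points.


BU:GU = 77 / 39

1.9744


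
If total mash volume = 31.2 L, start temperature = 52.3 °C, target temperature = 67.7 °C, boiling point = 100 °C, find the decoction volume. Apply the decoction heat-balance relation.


V_dec = V_total·(T_target − T_start)/(T_boil − T_start)
V_dec = 31.2·(67.7 − 52.3)/(100 − 52.3)

10.0730 L


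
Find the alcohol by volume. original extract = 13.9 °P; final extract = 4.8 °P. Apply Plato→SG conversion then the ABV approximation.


SG = 259/(259 − P);  ABV = (OG − FG)·131.25
OG = 259/(259 − 13.9) = 1.0567
FG = 259/(259 − 4.8) = 1.0189
ABV = (1.0567 − 1.0189)·131.25

4.9650 % ABV


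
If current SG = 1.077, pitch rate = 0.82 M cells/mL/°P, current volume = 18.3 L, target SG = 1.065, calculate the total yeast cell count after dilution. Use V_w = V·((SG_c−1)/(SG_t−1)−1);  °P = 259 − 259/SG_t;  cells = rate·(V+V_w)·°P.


V_w = 18.3·((1.077−1)/(1.065−1)−1) = 3.3785
V_final = 18.3 + 3.3785 = 21.6785
°P = 259 − 259/1.065 = 15.8075
cells = 0.82·21.6785·15.8075

280.9997 billion cells


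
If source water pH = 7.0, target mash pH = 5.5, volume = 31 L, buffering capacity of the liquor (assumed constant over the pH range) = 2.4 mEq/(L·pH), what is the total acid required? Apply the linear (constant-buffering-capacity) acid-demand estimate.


acid = buffering capacity · (pH_source − pH_target) · V
acid = 2.4 · (7.0 − 5.5) · 31

111.6000 mEq


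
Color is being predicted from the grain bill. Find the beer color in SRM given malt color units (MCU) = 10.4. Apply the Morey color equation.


SRM = 1.4922 · MCU^0.6859
SRM = 1.4922 · 10.4^0.6859

7.4372 SRM


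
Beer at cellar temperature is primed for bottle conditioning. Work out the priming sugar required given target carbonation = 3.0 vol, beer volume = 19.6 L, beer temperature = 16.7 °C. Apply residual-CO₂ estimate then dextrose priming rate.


residual = 14.695·(0.01821 + 0.09011·e^(−0.04·T));  sugar = (target − residual)·4.0·V
residual = 14.695·(0.01821 + 0.09011·e^(−0.04·16.7)) = 0.9465
sugar = (3.0 − 0.9465)·4.0·19.6

160.9913 g


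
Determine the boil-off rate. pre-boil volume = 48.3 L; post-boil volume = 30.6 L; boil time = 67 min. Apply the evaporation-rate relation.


rate = (V_pre − V_post) / (t_min/60)
rate = (48.3 − 30.6) / (67/60)

15.8507 L/hr


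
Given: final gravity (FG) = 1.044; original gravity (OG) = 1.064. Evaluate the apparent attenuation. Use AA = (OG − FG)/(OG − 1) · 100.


AA = (1.064 − 1.044)/(1.064 − 1) · 100

31.2500 %


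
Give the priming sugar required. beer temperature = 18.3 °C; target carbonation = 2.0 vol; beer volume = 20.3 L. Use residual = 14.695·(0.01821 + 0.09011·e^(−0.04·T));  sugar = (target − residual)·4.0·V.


residual = 14.695·(0.01821 + 0.09011·e^(−0.04·18.3)) = 0.9044
sugar = (2.0 − 0.9044)·4.0·20.3

88.9588 g


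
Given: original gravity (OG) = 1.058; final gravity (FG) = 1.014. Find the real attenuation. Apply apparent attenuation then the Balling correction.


AA = (OG−FG)/(OG−1)·100;  RA = AA·0.8192
AA = (1.058 − 1.014)/(1.058 − 1)·100 = 75.8621
RA = 75.8621·0.8192

62.1462 %


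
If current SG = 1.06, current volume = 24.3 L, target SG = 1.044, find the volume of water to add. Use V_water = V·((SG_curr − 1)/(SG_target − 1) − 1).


V_water = 24.3·((1.06 − 1)/(1.044 − 1) − 1)

8.8364 L


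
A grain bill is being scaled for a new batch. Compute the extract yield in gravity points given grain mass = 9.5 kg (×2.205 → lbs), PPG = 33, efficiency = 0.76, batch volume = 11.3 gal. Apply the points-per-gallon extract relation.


points = lbs × PPG × eff / vol
lbs = 9.5 × 2.205 = 20.9475
points = 20.9475 × 33 × 0.76 / 11.3

46.4923 points


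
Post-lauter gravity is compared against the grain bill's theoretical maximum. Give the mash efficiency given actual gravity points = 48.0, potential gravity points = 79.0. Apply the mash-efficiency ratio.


efficiency = actual / potential × 100
efficiency = 48.0 / 79.0 × 100

60.7595 %


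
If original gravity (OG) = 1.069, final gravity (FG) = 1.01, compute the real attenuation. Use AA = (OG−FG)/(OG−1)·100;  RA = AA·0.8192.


AA = (1.069 − 1.01)/(1.069 − 1)·100 = 85.5072
RA = 85.5072·0.8192

70.0475 %


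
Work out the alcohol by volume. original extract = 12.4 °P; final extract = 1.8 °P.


SG = 259/(259 − P);  ABV = (OG − FG)·131.25
OG = 259/(259 − 12.4) = 1.0503
FG = 259/(259 − 1.8) = 1.0070
ABV = (1.0503 − 1.0070)·131.25

5.6812 % ABV


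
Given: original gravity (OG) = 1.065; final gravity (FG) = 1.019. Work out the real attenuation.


AA = (OG−FG)/(OG−1)·100;  RA = AA·0.8192
AA = (1.065 − 1.019)/(1.065 − 1)·100 = 70.7692
RA = 70.7692·0.8192

57.9742 %


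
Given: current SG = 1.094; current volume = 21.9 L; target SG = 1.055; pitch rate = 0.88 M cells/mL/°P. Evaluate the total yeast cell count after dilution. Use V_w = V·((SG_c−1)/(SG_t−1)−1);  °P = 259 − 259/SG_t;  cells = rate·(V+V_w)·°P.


V_w = 21.9·((1.094−1)/(1.055−1)−1) = 15.5291
V_final = 21.9 + 15.5291 = 37.4291
°P = 259 − 259/1.055 = 13.5024
cells = 0.88·37.4291·13.5024

444.7357 billion cells


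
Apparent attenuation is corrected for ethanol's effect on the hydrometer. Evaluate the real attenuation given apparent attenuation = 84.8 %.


RA = AA · 0.8192
RA = 84.8 · 0.8192

69.4682 %


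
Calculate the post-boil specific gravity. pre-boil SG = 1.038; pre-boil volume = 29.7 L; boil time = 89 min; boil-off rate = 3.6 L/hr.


V_post = V_pre − rate·(t/60);  SG_post = 1 + (SG_pre−1)·V_pre/V_post
V_post = 29.7 − 3.6·(89/60) = 24.3600
SG_post = 1 + (1.038 − 1)·29.7/24.3600

1.0463


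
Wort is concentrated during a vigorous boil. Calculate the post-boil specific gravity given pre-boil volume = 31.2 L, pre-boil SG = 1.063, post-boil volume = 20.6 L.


SG_post = 1 + (SG_pre − 1)·V_pre/V_post
pts_pre = (1.063 − 1)·1000 = 63.0000
pts_post = 63.0000·31.2/20.6 = 95.4175
SG_post = 1 + 95.4175/1000

1.0954


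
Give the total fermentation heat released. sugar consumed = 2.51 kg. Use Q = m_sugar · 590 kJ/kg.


Q = 2.51 · 590

1480.9000 kJ


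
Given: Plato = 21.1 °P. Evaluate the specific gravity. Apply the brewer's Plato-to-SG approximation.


SG = 259/(259 − P)
SG = 259/(259 − 21.1)

1.0887


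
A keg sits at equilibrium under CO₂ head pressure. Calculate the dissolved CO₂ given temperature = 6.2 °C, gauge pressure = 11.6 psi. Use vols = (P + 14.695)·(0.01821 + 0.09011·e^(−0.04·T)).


vols = (11.6 + 14.695)·(0.01821 + 0.09011·e^(−0.04·6.2))

2.3278 volumes


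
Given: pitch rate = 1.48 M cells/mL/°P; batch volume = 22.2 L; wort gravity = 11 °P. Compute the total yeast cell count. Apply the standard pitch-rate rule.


cells (billions) = rate · V_L · °P
cells = 1.48 · 22.2 · 11

361.4160 billion cells


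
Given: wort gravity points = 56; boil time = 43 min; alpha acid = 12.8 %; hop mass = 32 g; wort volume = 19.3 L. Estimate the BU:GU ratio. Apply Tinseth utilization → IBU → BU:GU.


U = 1.65·0.000125^(GP/1000)·(1−e^(−0.04t))/4.15;  IBU = (α/100)·m·U·1000/V;  BU:GU = IBU/GP
U = 1.65·0.000125^(56/1000)·(1−e^(−0.04·43))/4.15 = 0.1973
IBU = (12.8/100)·32·0.1973·1000/19.3 = 41.8768
BU:GU = 41.8768/56

0.7478


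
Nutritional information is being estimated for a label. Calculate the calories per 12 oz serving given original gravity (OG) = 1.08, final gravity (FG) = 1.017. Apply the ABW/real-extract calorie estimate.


ABW = (OG−FG)·131.25·0.79/FG;  °P = 259 − 259/SG (for OG→OE and FG→AE);  RE = 0.1808·OE + 0.8192·AE;  Cal = (6.9·ABW + 4·(RE−0.1))·FG·3.55
ABW = (1.08 − 1.017)·131.25·0.79/1.017 = 6.4231
OE = 259 − 259/1.08 = 19.1852 °P
AE = 259 − 259/1.017 = 4.3294 °P
RE = 0.1808·19.1852 + 0.8192·4.3294 = 7.0153 °P
Cal = (6.9·6.4231 + 4·(7.0153−0.1))·1.017·3.55

259.8760 kcal


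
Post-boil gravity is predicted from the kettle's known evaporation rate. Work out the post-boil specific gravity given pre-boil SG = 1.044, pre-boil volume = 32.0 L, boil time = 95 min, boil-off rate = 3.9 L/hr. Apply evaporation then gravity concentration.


V_post = V_pre − rate·(t/60);  SG_post = 1 + (SG_pre−1)·V_pre/V_post
V_post = 32.0 − 3.9·(95/60) = 25.8250
SG_post = 1 + (1.044 − 1)·32.0/25.8250

1.0545


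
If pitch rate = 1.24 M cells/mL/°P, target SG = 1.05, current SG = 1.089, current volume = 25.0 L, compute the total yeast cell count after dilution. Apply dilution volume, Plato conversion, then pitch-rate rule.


V_w = V·((SG_c−1)/(SG_t−1)−1);  °P = 259 − 259/SG_t;  cells = rate·(V+V_w)·°P
V_w = 25.0·((1.089−1)/(1.05−1)−1) = 19.5000
V_final = 25.0 + 19.5000 = 44.5000
°P = 259 − 259/1.05 = 12.3333
cells = 1.24·44.5000·12.3333

680.5533 billion cells


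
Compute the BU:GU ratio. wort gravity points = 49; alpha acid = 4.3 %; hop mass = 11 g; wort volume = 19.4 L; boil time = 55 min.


U = 1.65·0.000125^(GP/1000)·(1−e^(−0.04t))/4.15;  IBU = (α/100)·m·U·1000/V;  BU:GU = IBU/GP
U = 1.65·0.000125^(49/1000)·(1−e^(−0.04·55))/4.15 = 0.2276
IBU = (4.3/100)·11·0.2276·1000/19.4 = 5.5493
BU:GU = 5.5493/49

0.1133


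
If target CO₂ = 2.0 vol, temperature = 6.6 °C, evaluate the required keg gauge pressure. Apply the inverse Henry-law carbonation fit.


psi = vols/(0.01821 + 0.09011·e^(−0.04·T)) − 14.695
psi = 2.0/(0.01821 + 0.09011·e^(−0.04·6.6)) − 14.695

8.1851 psi


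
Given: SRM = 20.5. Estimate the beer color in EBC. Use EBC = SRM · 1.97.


EBC = 20.5 · 1.97

40.3850 EBC


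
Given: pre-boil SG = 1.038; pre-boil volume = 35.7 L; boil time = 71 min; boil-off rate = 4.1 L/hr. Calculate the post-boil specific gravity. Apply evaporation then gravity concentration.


V_post = V_pre − rate·(t/60);  SG_post = 1 + (SG_pre−1)·V_pre/V_post
V_post = 35.7 − 4.1·(71/60) = 30.8483
SG_post = 1 + (1.038 − 1)·35.7/30.8483

1.0440


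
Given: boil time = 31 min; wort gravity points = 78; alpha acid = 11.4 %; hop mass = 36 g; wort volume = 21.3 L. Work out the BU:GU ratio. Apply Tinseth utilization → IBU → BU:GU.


U = 1.65·0.000125^(GP/1000)·(1−e^(−0.04t))/4.15;  IBU = (α/100)·m·U·1000/V;  BU:GU = IBU/GP
U = 1.65·0.000125^(78/1000)·(1−e^(−0.04·31))/4.15 = 0.1402
IBU = (11.4/100)·36·0.1402·1000/21.3 = 27.0058
BU:GU = 27.0058/78

0.3462


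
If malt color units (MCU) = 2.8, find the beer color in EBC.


SRM = 1.4922·MCU^0.6859;  EBC = SRM·1.97
SRM = 1.4922·2.8^0.6859 = 3.0237
EBC = 3.0237·1.97

5.9566 EBC


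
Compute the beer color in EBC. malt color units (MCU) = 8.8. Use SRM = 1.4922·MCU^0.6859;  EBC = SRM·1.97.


SRM = 1.4922·8.8^0.6859 = 6.6320
EBC = 6.6320·1.97

13.0651 EBC


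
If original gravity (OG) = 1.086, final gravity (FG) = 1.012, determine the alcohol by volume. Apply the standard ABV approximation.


ABV = (OG − FG) · 131.25
ABV = (1.086 − 1.012) · 131.25

9.7125 % ABV


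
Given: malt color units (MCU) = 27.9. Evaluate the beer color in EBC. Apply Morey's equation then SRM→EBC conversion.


SRM = 1.4922·MCU^0.6859;  EBC = SRM·1.97
SRM = 1.4922·27.9^0.6859 = 14.6341
EBC = 14.6341·1.97

28.8292 EBC


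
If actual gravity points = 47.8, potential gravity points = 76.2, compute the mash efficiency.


efficiency = actual / potential × 100
efficiency = 47.8 / 76.2 × 100

62.7297 %


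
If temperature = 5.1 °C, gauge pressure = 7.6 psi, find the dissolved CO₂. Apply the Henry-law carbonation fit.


vols = (P + 14.695)·(0.01821 + 0.09011·e^(−0.04·T))
vols = (7.6 + 14.695)·(0.01821 + 0.09011·e^(−0.04·5.1))

2.0443 volumes


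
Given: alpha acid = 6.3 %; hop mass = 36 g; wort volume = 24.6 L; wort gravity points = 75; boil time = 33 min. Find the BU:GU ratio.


U = 1.65·0.000125^(GP/1000)·(1−e^(−0.04t))/4.15;  IBU = (α/100)·m·U·1000/V;  BU:GU = IBU/GP
U = 1.65·0.000125^(75/1000)·(1−e^(−0.04·33))/4.15 = 0.1485
IBU = (6.3/100)·36·0.1485·1000/24.6 = 13.6910
BU:GU = 13.6910/75

0.1825


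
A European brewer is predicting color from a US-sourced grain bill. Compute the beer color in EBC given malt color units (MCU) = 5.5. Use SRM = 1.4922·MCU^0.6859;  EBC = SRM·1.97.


SRM = 1.4922·5.5^0.6859 = 4.8044
EBC = 4.8044·1.97

9.4647 EBC


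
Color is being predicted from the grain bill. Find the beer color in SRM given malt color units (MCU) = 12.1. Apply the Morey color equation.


SRM = 1.4922 · MCU^0.6859
SRM = 1.4922 · 12.1^0.6859

8.2511 SRM


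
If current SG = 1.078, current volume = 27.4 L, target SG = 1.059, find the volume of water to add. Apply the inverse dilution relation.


V_water = V·((SG_curr − 1)/(SG_target − 1) − 1)
V_water = 27.4·((1.078 − 1)/(1.059 − 1) − 1)

8.8237 L


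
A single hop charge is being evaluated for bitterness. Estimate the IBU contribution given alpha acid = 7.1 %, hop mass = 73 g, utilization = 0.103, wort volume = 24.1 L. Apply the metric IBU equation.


IBU = (α/100)·mass·U·1000 / V
IBU = (7.1/100)·73·0.103·1000 / 24.1

22.1514 IBU


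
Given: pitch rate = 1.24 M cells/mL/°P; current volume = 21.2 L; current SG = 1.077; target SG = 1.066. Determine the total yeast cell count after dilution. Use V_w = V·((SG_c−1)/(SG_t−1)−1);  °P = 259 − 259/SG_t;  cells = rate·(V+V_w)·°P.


V_w = 21.2·((1.077−1)/(1.066−1)−1) = 3.5333
V_final = 21.2 + 3.5333 = 24.7333
°P = 259 − 259/1.066 = 16.0356
cells = 1.24·24.7333·16.0356

491.8026 billion cells


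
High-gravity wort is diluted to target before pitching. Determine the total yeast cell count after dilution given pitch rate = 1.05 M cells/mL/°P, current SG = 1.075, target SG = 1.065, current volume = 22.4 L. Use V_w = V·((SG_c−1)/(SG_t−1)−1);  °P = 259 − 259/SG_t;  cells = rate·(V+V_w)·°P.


V_w = 22.4·((1.075−1)/(1.065−1)−1) = 3.4462
V_final = 22.4 + 3.4462 = 25.8462
°P = 259 − 259/1.065 = 15.8075
cells = 1.05·25.8462·15.8075

428.9915 billion cells


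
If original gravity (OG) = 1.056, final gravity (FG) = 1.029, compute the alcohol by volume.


ABV = (OG − FG) · 131.25
ABV = (1.056 − 1.029) · 131.25

3.5438 % ABV


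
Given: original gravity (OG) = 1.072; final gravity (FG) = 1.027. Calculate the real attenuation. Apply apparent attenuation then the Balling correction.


AA = (OG−FG)/(OG−1)·100;  RA = AA·0.8192
AA = (1.072 − 1.027)/(1.072 − 1)·100 = 62.5000
RA = 62.5000·0.8192

51.2000 %


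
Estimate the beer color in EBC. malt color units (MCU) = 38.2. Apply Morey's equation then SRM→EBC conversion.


SRM = 1.4922·MCU^0.6859;  EBC = SRM·1.97
SRM = 1.4922·38.2^0.6859 = 18.1537
EBC = 18.1537·1.97

35.7627 EBC


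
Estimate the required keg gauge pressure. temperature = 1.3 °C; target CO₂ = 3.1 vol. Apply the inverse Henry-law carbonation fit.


psi = vols/(0.01821 + 0.09011·e^(−0.04·T)) − 14.695
psi = 3.1/(0.01821 + 0.09011·e^(−0.04·1.3)) − 14.695

15.1834 psi


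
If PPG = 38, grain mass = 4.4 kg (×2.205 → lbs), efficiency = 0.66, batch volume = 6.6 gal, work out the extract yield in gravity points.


points = lbs × PPG × eff / vol
lbs = 4.4 × 2.205 = 9.7020
points = 9.7020 × 38 × 0.66 / 6.6

36.8676 points


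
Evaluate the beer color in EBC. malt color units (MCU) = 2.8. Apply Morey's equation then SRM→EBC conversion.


SRM = 1.4922·MCU^0.6859;  EBC = SRM·1.97
SRM = 1.4922·2.8^0.6859 = 3.0237
EBC = 3.0237·1.97

5.9566 EBC


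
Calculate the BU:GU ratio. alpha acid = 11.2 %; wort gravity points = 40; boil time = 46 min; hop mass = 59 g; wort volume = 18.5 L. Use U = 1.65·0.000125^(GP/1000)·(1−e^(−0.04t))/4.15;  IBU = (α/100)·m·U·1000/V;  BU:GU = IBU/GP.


U = 1.65·0.000125^(40/1000)·(1−e^(−0.04·46))/4.15 = 0.2335
IBU = (11.2/100)·59·0.2335·1000/18.5 = 83.3875
BU:GU = 83.3875/40

2.0847


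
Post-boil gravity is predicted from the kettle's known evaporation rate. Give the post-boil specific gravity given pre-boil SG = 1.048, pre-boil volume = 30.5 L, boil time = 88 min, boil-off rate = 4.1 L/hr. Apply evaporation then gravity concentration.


V_post = V_pre − rate·(t/60);  SG_post = 1 + (SG_pre−1)·V_pre/V_post
V_post = 30.5 − 4.1·(88/60) = 24.4867
SG_post = 1 + (1.048 − 1)·30.5/24.4867

1.0598


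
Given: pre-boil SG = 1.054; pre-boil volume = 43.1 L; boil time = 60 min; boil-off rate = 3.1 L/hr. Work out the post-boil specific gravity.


V_post = V_pre − rate·(t/60);  SG_post = 1 + (SG_pre−1)·V_pre/V_post
V_post = 43.1 − 3.1·(60/60) = 40.0000
SG_post = 1 + (1.054 − 1)·43.1/40.0000

1.0582


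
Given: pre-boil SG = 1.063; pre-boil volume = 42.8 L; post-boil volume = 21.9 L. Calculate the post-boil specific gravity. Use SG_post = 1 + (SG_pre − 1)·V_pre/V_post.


pts_pre = (1.063 − 1)·1000 = 63.0000
pts_post = 63.0000·42.8/21.9 = 123.1233
SG_post = 1 + 123.1233/1000

1.1231


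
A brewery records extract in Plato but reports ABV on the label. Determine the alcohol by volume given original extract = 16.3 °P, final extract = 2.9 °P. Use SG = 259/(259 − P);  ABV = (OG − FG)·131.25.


OG = 259/(259 − 16.3) = 1.0672
FG = 259/(259 − 2.9) = 1.0113
ABV = (1.0672 − 1.0113)·131.25

7.3287 % ABV


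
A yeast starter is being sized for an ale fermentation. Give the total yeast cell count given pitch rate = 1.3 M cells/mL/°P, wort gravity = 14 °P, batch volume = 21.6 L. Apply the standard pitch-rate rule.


cells (billions) = rate · V_L · °P
cells = 1.3 · 21.6 · 14

393.1200 billion cells


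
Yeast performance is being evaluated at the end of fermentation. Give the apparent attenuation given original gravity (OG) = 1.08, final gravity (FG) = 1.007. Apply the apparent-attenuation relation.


AA = (OG − FG)/(OG − 1) · 100
AA = (1.08 − 1.007)/(1.08 − 1) · 100

91.2500 %


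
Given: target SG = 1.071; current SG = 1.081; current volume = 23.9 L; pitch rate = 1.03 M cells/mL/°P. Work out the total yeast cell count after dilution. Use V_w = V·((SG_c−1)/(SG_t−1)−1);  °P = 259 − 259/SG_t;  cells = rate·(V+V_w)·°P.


V_w = 23.9·((1.081−1)/(1.071−1)−1) = 3.3662
V_final = 23.9 + 3.3662 = 27.2662
°P = 259 − 259/1.071 = 17.1699
cells = 1.03·27.2662·17.1699

482.2036 billion cells


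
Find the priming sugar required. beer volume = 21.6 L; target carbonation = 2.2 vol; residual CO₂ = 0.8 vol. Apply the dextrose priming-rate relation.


sugar = (target − residual)·4.0·V
sugar = (2.2 − 0.8)·4.0·21.6

120.9600 g


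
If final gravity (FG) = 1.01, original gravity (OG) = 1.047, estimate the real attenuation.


AA = (OG−FG)/(OG−1)·100;  RA = AA·0.8192
AA = (1.047 − 1.01)/(1.047 − 1)·100 = 78.7234
RA = 78.7234·0.8192

64.4902 %


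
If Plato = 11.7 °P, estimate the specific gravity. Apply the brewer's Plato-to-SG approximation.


SG = 259/(259 − P)
SG = 259/(259 − 11.7)

1.0473


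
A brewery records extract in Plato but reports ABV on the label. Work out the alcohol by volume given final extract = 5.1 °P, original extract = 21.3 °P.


SG = 259/(259 − P);  ABV = (OG − FG)·131.25
OG = 259/(259 − 21.3) = 1.0896
FG = 259/(259 − 5.1) = 1.0201
ABV = (1.0896 − 1.0201)·131.25

9.1248 % ABV


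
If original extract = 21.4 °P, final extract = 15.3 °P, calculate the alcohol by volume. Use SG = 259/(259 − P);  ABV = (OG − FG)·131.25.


OG = 259/(259 − 21.4) = 1.0901
FG = 259/(259 − 15.3) = 1.0628
ABV = (1.0901 − 1.0628)·131.25

3.5812 % ABV


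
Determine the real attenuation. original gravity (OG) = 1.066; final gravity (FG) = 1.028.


AA = (OG−FG)/(OG−1)·100;  RA = AA·0.8192
AA = (1.066 − 1.028)/(1.066 − 1)·100 = 57.5758
RA = 57.5758·0.8192

47.1661 %


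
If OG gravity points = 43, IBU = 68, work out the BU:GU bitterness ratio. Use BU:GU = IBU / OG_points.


BU:GU = 68 / 43

1.5814


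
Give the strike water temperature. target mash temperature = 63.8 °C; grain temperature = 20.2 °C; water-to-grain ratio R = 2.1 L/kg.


T_strike = (0.41/R)·(T_mash − T_grain) + T_mash
T_strike = (0.41/2.1)·(63.8 − 20.2) + 63.8

72.3124 °C


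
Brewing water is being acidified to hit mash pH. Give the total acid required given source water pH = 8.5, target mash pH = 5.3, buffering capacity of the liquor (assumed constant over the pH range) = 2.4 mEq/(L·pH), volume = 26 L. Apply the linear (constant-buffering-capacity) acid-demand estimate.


acid = buffering capacity · (pH_source − pH_target) · V
acid = 2.4 · (8.5 − 5.3) · 26

199.6800 mEq


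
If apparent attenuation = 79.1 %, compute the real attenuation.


RA = AA · 0.8192
RA = 79.1 · 0.8192

64.7987 %


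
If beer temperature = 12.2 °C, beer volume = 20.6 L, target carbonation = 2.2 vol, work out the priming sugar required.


residual = 14.695·(0.01821 + 0.09011·e^(−0.04·T));  sugar = (target − residual)·4.0·V
residual = 14.695·(0.01821 + 0.09011·e^(−0.04·12.2)) = 1.0804
sugar = (2.2 − 1.0804)·4.0·20.6

92.2518 g


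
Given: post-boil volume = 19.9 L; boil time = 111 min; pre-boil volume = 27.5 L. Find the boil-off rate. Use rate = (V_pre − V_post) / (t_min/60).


rate = (27.5 − 19.9) / (111/60)

4.1081 L/hr


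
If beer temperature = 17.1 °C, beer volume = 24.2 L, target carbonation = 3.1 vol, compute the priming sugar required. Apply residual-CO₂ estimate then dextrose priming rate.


residual = 14.695·(0.01821 + 0.09011·e^(−0.04·T));  sugar = (target − residual)·4.0·V
residual = 14.695·(0.01821 + 0.09011·e^(−0.04·17.1)) = 0.9358
sugar = (3.1 − 0.9358)·4.0·24.2

209.4981 g


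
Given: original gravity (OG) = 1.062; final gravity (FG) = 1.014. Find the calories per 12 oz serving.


ABW = (OG−FG)·131.25·0.79/FG;  °P = 259 − 259/SG (for OG→OE and FG→AE);  RE = 0.1808·OE + 0.8192·AE;  Cal = (6.9·ABW + 4·(RE−0.1))·FG·3.55
ABW = (1.062 − 1.014)·131.25·0.79/1.014 = 4.9083
OE = 259 − 259/1.062 = 15.1205 °P
AE = 259 − 259/1.014 = 3.5759 °P
RE = 0.1808·15.1205 + 0.8192·3.5759 = 5.6632 °P
Cal = (6.9·4.9083 + 4·(5.6632−0.1))·1.014·3.55

202.0150 kcal


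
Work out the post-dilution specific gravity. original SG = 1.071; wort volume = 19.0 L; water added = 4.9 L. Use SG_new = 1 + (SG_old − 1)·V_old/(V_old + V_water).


pts = (1.071 − 1)·1000·19.0/(19.0 + 4.9) = 56.4435
SG_new = 1 + 56.4435/1000

1.0564


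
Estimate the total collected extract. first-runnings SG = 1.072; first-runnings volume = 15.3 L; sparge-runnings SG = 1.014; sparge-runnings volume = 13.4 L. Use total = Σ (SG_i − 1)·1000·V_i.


first = (1.072 − 1)·1000·15.3 = 1101.6000
sparge = (1.014 − 1)·1000·13.4 = 187.6000
total = 1101.6000 + 187.6000

1289.2000 gravity·L


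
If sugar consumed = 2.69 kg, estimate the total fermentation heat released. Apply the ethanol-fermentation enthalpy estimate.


Q = m_sugar · 590 kJ/kg
Q = 2.69 · 590

1587.1000 kJ


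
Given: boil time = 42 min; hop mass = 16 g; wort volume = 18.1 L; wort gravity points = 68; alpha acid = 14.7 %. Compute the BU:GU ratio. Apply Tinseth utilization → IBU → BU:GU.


U = 1.65·0.000125^(GP/1000)·(1−e^(−0.04t))/4.15;  IBU = (α/100)·m·U·1000/V;  BU:GU = IBU/GP
U = 1.65·0.000125^(68/1000)·(1−e^(−0.04·42))/4.15 = 0.1756
IBU = (14.7/100)·16·0.1756·1000/18.1 = 22.8144
BU:GU = 22.8144/68

0.3355


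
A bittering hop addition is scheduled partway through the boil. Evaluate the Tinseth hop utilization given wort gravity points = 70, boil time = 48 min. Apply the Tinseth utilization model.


U = 1.65·0.000125^(GP/1000) · (1 − e^(−0.04·t))/4.15
bigness = 1.65·0.000125^(70/1000) = 0.8796
boil_factor = (1 − e^(−0.04·48))/4.15 = 0.2056
U = 0.8796 · 0.2056

0.1809


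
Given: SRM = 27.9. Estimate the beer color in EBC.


EBC = SRM · 1.97
EBC = 27.9 · 1.97

54.9630 EBC


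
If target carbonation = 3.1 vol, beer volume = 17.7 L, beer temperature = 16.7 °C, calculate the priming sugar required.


residual = 14.695·(0.01821 + 0.09011·e^(−0.04·T));  sugar = (target − residual)·4.0·V
residual = 14.695·(0.01821 + 0.09011·e^(−0.04·16.7)) = 0.9465
sugar = (3.1 − 0.9465)·4.0·17.7

152.4650 g


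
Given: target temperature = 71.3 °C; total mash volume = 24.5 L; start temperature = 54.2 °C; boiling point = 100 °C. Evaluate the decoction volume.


V_dec = V_total·(T_target − T_start)/(T_boil − T_start)
V_dec = 24.5·(71.3 − 54.2)/(100 − 54.2)

9.1474 L


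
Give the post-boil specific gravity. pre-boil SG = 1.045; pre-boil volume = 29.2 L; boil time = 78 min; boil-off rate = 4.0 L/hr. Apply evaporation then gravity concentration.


V_post = V_pre − rate·(t/60);  SG_post = 1 + (SG_pre−1)·V_pre/V_post
V_post = 29.2 − 4.0·(78/60) = 24.0000
SG_post = 1 + (1.045 − 1)·29.2/24.0000

1.0547


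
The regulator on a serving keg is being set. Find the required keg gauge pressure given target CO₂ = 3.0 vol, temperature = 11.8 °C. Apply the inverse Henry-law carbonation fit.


psi = vols/(0.01821 + 0.09011·e^(−0.04·T)) − 14.695
psi = 3.0/(0.01821 + 0.09011·e^(−0.04·11.8)) − 14.695

25.6187 psi


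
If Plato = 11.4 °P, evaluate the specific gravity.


SG = 259/(259 − P)
SG = 259/(259 − 11.4)

1.0460


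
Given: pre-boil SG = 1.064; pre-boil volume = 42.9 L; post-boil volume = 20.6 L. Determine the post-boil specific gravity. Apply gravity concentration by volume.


SG_post = 1 + (SG_pre − 1)·V_pre/V_post
pts_pre = (1.064 − 1)·1000 = 64.0000
pts_post = 64.0000·42.9/20.6 = 133.2816
SG_post = 1 + 133.2816/1000

1.1333


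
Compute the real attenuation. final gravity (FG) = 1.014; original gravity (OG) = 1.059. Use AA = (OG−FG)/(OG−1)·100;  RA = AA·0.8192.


AA = (1.059 − 1.014)/(1.059 − 1)·100 = 76.2712
RA = 76.2712·0.8192

62.4814 %


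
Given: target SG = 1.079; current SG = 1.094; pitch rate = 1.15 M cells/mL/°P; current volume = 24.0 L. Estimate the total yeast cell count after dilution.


V_w = V·((SG_c−1)/(SG_t−1)−1);  °P = 259 − 259/SG_t;  cells = rate·(V+V_w)·°P
V_w = 24.0·((1.094−1)/(1.079−1)−1) = 4.5570
V_final = 24.0 + 4.5570 = 28.5570
°P = 259 − 259/1.079 = 18.9629
cells = 1.15·28.5570·18.9629

622.7522 billion cells


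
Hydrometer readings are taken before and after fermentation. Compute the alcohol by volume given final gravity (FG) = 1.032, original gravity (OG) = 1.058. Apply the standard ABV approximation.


ABV = (OG − FG) · 131.25
ABV = (1.058 − 1.032) · 131.25

3.4125 % ABV


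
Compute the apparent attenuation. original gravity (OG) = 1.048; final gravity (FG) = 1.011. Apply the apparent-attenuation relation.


AA = (OG − FG)/(OG − 1) · 100
AA = (1.048 − 1.011)/(1.048 − 1) · 100

77.0833 %


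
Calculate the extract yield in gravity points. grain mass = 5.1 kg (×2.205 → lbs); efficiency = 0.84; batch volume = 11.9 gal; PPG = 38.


points = lbs × PPG × eff / vol
lbs = 5.1 × 2.205 = 11.2455
points = 11.2455 × 38 × 0.84 / 11.9

30.1644 points


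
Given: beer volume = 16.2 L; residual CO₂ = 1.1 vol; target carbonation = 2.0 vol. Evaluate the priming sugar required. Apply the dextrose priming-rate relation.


sugar = (target − residual)·4.0·V
sugar = (2.0 − 1.1)·4.0·16.2

58.3200 g


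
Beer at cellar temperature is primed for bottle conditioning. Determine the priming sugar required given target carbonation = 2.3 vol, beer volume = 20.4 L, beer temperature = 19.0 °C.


residual = 14.695·(0.01821 + 0.09011·e^(−0.04·T));  sugar = (target − residual)·4.0·V
residual = 14.695·(0.01821 + 0.09011·e^(−0.04·19.0)) = 0.8869
sugar = (2.3 − 0.8869)·4.0·20.4

115.3119 g


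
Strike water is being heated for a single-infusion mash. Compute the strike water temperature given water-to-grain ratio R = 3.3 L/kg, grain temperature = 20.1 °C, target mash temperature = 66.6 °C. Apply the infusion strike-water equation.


T_strike = (0.41/R)·(T_mash − T_grain) + T_mash
T_strike = (0.41/3.3)·(66.6 − 20.1) + 66.6

72.3773 °C


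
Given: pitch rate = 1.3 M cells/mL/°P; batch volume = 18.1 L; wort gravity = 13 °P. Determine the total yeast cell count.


cells (billions) = rate · V_L · °P
cells = 1.3 · 18.1 · 13

305.8900 billion cells


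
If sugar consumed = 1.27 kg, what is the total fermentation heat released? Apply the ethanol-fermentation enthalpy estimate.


Q = m_sugar · 590 kJ/kg
Q = 1.27 · 590

749.3000 kJ


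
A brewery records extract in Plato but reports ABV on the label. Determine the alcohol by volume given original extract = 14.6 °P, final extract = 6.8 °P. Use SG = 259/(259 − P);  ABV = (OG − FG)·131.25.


OG = 259/(259 − 14.6) = 1.0597
FG = 259/(259 − 6.8) = 1.0270
ABV = (1.0597 − 1.0270)·131.25

4.3018 % ABV


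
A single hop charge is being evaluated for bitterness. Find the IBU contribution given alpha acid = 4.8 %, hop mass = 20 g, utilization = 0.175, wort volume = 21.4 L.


IBU = (α/100)·mass·U·1000 / V
IBU = (4.8/100)·20·0.175·1000 / 21.4

7.8505 IBU


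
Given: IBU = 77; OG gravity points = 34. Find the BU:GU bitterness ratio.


BU:GU = IBU / OG_points
BU:GU = 77 / 34

2.2647


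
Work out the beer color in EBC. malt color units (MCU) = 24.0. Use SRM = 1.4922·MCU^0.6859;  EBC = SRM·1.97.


SRM = 1.4922·24.0^0.6859 = 13.1982
EBC = 13.1982·1.97

26.0004 EBC


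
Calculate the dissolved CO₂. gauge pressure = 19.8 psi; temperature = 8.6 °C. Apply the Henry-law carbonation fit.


vols = (P + 14.695)·(0.01821 + 0.09011·e^(−0.04·T))
vols = (19.8 + 14.695)·(0.01821 + 0.09011·e^(−0.04·8.6))

2.8317 volumes


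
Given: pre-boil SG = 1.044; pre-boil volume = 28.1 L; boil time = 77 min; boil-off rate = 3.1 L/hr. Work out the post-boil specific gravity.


V_post = V_pre − rate·(t/60);  SG_post = 1 + (SG_pre−1)·V_pre/V_post
V_post = 28.1 − 3.1·(77/60) = 24.1217
SG_post = 1 + (1.044 − 1)·28.1/24.1217

1.0513


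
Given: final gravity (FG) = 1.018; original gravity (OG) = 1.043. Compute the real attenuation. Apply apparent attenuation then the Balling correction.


AA = (OG−FG)/(OG−1)·100;  RA = AA·0.8192
AA = (1.043 − 1.018)/(1.043 − 1)·100 = 58.1395
RA = 58.1395·0.8192

47.6279 %


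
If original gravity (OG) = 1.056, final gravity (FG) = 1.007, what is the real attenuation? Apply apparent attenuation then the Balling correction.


AA = (OG−FG)/(OG−1)·100;  RA = AA·0.8192
AA = (1.056 − 1.007)/(1.056 − 1)·100 = 87.5000
RA = 87.5000·0.8192

71.6800 %


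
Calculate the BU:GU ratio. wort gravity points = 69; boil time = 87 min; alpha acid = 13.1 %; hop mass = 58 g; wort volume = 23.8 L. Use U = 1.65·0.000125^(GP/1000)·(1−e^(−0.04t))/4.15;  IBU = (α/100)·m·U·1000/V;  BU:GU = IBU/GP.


U = 1.65·0.000125^(69/1000)·(1−e^(−0.04·87))/4.15 = 0.2073
IBU = (13.1/100)·58·0.2073·1000/23.8 = 66.1691
BU:GU = 66.1691/69

0.9590


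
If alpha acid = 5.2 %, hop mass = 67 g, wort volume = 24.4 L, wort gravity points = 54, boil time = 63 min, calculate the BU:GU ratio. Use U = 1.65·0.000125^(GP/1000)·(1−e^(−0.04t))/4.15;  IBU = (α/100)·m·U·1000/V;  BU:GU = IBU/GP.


U = 1.65·0.000125^(54/1000)·(1−e^(−0.04·63))/4.15 = 0.2250
IBU = (5.2/100)·67·0.2250·1000/24.4 = 32.1313
BU:GU = 32.1313/54

0.5950


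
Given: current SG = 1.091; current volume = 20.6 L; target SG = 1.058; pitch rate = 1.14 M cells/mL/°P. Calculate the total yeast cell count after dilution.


V_w = V·((SG_c−1)/(SG_t−1)−1);  °P = 259 − 259/SG_t;  cells = rate·(V+V_w)·°P
V_w = 20.6·((1.091−1)/(1.058−1)−1) = 11.7207
V_final = 20.6 + 11.7207 = 32.3207
°P = 259 − 259/1.058 = 14.1985
cells = 1.14·32.3207·14.1985

523.1516 billion cells


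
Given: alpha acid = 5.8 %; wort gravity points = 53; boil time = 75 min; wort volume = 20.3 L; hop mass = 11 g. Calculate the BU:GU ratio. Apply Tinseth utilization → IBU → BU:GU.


U = 1.65·0.000125^(GP/1000)·(1−e^(−0.04t))/4.15;  IBU = (α/100)·m·U·1000/V;  BU:GU = IBU/GP
U = 1.65·0.000125^(53/1000)·(1−e^(−0.04·75))/4.15 = 0.2346
IBU = (5.8/100)·11·0.2346·1000/20.3 = 7.3742
BU:GU = 7.3742/53

0.1391


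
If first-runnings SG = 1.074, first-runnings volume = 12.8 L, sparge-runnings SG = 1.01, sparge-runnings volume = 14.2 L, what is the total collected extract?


total = Σ (SG_i − 1)·1000·V_i
first = (1.074 − 1)·1000·12.8 = 947.2000
sparge = (1.01 − 1)·1000·14.2 = 142.0000
total = 947.2000 + 142.0000

1089.2000 gravity·L


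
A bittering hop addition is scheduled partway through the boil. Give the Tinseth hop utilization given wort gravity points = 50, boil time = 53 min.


U = 1.65·0.000125^(GP/1000) · (1 − e^(−0.04·t))/4.15
bigness = 1.65·0.000125^(50/1000) = 1.0528
boil_factor = (1 − e^(−0.04·53))/4.15 = 0.2120
U = 1.0528 · 0.2120

0.2232


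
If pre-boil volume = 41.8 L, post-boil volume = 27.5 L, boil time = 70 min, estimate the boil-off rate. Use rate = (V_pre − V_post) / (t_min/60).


rate = (41.8 − 27.5) / (70/60)

12.2571 L/hr


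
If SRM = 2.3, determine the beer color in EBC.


EBC = SRM · 1.97
EBC = 2.3 · 1.97

4.5310 EBC


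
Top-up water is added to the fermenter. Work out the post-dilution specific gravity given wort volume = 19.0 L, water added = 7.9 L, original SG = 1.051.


SG_new = 1 + (SG_old − 1)·V_old/(V_old + V_water)
pts = (1.051 − 1)·1000·19.0/(19.0 + 7.9) = 36.0223
SG_new = 1 + 36.0223/1000

1.0360
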